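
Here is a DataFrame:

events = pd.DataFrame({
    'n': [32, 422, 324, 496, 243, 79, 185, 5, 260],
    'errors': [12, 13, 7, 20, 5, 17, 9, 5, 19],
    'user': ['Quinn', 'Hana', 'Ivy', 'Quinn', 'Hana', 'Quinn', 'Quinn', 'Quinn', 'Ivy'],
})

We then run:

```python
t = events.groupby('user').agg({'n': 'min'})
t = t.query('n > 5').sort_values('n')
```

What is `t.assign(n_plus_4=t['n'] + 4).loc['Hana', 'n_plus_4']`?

247

group by user, min of n:
         n
user      
Hana   243
Ivy    260
Quinn    5
filter rows where n > 5:
        n
user     
Hana  243
Ivy   260
sort by n:
        n
user     
Hana  243
Ivy   260
add column n_plus_4 = t['n'] + 4:
        n  n_plus_4
user               
Hana  243       247
Ivy   260       264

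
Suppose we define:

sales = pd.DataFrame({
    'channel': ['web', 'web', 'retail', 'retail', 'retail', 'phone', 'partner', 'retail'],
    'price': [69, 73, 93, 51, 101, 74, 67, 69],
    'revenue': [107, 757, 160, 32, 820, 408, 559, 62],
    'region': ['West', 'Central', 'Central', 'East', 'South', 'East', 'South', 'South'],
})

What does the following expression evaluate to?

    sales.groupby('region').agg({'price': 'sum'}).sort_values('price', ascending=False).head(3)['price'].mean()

group by region, sum of price:
         price
region        
Central    166
East       125
South      237
West        69
sort by price descending:
         price
region        
South      237
Central    166
East       125
West        69
take first 3 rows:
         price
region        
South      237
Central    166
East       125
Finally, mean of column 'price' = 176.0.

176.0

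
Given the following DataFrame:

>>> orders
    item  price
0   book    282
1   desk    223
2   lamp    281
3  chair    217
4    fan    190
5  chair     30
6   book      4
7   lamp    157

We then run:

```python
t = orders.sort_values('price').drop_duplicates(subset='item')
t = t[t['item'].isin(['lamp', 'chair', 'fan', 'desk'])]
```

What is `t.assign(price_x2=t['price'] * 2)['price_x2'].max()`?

446

sort by price:
    item  price
6   book      4
5  chair     30
7   lamp    157
4    fan    190
3  chair    217
1   desk    223
2   lamp    281
0   book    282
drop duplicate item (keep=first):
    item  price
6   book      4
5  chair     30
7   lamp    157
4    fan    190
1   desk    223
filter rows where item in ['lamp', 'chair', 'fan', 'desk']:
    item  price
5  chair     30
7   lamp    157
4    fan    190
1   desk    223
add column price_x2 = t['price'] * 2:
    item  price  price_x2
5  chair     30        60
7   lamp    157       314
4    fan    190       380
1   desk    223       446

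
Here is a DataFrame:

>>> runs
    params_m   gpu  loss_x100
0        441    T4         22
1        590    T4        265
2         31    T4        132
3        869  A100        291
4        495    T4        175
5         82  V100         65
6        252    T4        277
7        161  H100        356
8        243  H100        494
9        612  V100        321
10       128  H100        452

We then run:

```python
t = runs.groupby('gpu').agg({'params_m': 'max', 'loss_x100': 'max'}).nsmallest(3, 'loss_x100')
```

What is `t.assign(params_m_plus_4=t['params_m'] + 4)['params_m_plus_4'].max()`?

group by gpu: max(params_m), max(loss_x100):
      params_m  loss_x100
gpu                      
A100       869        291
H100       243        494
T4         590        277
V100       612        321
take 3 rows with smallest loss_x100:
      params_m  loss_x100
gpu                      
T4         590        277
A100       869        291
V100       612        321
add column params_m_plus_4 = t['params_m'] + 4:
      params_m  loss_x100  params_m_plus_4
gpu                                       
T4         590        277              594
A100       869        291              873
V100       612        321              616
Then the max of column 'params_m_plus_4': 873

873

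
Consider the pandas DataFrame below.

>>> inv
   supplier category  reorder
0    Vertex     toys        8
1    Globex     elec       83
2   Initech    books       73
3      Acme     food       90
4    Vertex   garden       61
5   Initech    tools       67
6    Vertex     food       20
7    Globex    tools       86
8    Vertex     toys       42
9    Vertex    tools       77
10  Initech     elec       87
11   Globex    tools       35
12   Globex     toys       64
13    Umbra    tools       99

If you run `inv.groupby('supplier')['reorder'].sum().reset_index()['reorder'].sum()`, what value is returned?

892

group by supplier, sum of reorder:
supplier
Acme        90
Globex     268
Initech    227
Umbra       99
Vertex     208
Name: reorder, dtype: int64
reset_index():
  supplier  reorder
0     Acme       90
1   Globex      268
2  Initech      227
3    Umbra       99
4   Vertex      208
So sum() = 892.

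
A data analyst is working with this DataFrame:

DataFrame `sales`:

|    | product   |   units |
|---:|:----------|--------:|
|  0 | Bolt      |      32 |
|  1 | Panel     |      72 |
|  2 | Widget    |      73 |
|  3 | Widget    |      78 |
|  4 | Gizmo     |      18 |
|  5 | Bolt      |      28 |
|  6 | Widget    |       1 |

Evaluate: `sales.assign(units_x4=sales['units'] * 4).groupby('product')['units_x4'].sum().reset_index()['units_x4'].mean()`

add column units_x4 = sales['units'] * 4:
  product  units  units_x4
0    Bolt     32       128
1   Panel     72       288
2  Widget     73       292
3  Widget     78       312
4   Gizmo     18        72
5    Bolt     28       112
6  Widget      1         4
group by product, sum of units_x4:
product
Bolt      240
Gizmo      72
Panel     288
Widget    608
Name: units_x4, dtype: int64
reset_index():
  product  units_x4
0    Bolt       240
1   Gizmo        72
2   Panel       288
3  Widget       608

302.0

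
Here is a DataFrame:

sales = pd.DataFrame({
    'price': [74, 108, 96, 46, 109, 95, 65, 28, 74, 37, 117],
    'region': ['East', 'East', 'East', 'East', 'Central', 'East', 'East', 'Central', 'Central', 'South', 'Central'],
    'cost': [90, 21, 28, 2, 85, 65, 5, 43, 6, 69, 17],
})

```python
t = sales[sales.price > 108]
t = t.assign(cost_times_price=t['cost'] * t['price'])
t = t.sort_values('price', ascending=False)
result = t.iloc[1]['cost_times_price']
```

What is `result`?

9265

filter rows where price > 108:
    price   region  cost
4     109  Central    85
10    117  Central    17
add column cost_times_price = t['cost'] * t['price']:
    price   region  cost  cost_times_price
4     109  Central    85              9265
10    117  Central    17              1989
sort by price descending:
    price   region  cost  cost_times_price
10    117  Central    17              1989
4     109  Central    85              9265
Hence 9265.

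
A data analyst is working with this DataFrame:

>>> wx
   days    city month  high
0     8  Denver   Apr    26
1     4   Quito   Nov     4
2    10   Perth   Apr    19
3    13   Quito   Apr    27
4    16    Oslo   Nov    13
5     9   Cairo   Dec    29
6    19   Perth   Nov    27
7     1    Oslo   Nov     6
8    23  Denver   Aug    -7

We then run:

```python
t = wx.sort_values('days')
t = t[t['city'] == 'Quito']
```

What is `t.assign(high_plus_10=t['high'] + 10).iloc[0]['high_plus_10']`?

sort by days:
   days    city month  high
7     1    Oslo   Nov     6
1     4   Quito   Nov     4
0     8  Denver   Apr    26
5     9   Cairo   Dec    29
2    10   Perth   Apr    19
3    13   Quito   Apr    27
4    16    Oslo   Nov    13
6    19   Perth   Nov    27
8    23  Denver   Aug    -7
filter rows where city == 'Quito':
   days   city month  high
1     4  Quito   Nov     4
3    13  Quito   Apr    27
add column high_plus_10 = t['high'] + 10:
   days   city month  high  high_plus_10
1     4  Quito   Nov     4            14
3    13  Quito   Apr    27            37
value at position 0, column 'high_plus_10' → 14

14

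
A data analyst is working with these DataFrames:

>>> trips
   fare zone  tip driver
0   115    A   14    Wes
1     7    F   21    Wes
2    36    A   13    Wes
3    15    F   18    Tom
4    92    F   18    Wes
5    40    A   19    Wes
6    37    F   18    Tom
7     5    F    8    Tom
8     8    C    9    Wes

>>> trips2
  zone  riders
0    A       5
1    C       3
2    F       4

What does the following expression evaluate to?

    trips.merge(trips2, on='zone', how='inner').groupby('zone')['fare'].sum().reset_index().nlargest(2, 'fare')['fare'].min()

156

merge on 'zone' (how='inner') → 9 rows:
   fare zone  tip driver  riders
0   115    A   14    Wes       5
1     7    F   21    Wes       4
2    36    A   13    Wes       5
3    15    F   18    Tom       4
4    92    F   18    Wes       4
5    40    A   19    Wes       5
6    37    F   18    Tom       4
7     5    F    8    Tom       4
8     8    C    9    Wes       3
group by zone, sum of fare:
zone
A    191
C      8
F    156
Name: fare, dtype: int64
reset_index():
  zone  fare
0    A   191
1    C     8
2    F   156
take 2 rows with largest fare:
  zone  fare
0    A   191
2    F   156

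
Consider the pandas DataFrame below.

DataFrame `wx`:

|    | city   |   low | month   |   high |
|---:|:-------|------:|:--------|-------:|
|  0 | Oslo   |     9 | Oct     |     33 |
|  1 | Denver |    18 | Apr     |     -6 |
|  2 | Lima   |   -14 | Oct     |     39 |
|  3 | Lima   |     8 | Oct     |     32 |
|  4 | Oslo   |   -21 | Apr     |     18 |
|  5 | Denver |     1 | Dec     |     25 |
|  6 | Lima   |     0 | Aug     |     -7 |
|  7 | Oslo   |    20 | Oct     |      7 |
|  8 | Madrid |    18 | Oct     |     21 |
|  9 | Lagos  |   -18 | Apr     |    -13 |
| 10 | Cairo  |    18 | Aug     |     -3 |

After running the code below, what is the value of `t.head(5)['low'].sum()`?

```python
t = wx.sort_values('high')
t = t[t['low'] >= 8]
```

82

sort by high:
      city  low month  high
9    Lagos  -18   Apr   -13
6     Lima    0   Aug    -7
1   Denver   18   Apr    -6
10   Cairo   18   Aug    -3
7     Oslo   20   Oct     7
4     Oslo  -21   Apr    18
8   Madrid   18   Oct    21
5   Denver    1   Dec    25
3     Lima    8   Oct    32
0     Oslo    9   Oct    33
2     Lima  -14   Oct    39
filter rows where low >= 8:
      city  low month  high
1   Denver   18   Apr    -6
10   Cairo   18   Aug    -3
7     Oslo   20   Oct     7
8   Madrid   18   Oct    21
3     Lima    8   Oct    32
0     Oslo    9   Oct    33
take first 5 rows:
      city  low month  high
1   Denver   18   Apr    -6
10   Cairo   18   Aug    -3
7     Oslo   20   Oct     7
8   Madrid   18   Oct    21
3     Lima    8   Oct    32
Reading off the sum of column 'low', we get 82.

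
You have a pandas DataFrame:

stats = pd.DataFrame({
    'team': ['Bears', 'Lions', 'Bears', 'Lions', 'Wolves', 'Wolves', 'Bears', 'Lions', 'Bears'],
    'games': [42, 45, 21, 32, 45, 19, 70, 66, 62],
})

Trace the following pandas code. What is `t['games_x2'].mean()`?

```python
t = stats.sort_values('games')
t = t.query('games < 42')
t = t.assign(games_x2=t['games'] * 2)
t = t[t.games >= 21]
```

53.0

sort by games:
     team  games
5  Wolves     19
2   Bears     21
3   Lions     32
0   Bears     42
1   Lions     45
4  Wolves     45
8   Bears     62
7   Lions     66
6   Bears     70
filter rows where games < 42:
     team  games
5  Wolves     19
2   Bears     21
3   Lions     32
add column games_x2 = t['games'] * 2:
     team  games  games_x2
5  Wolves     19        38
2   Bears     21        42
3   Lions     32        64
filter rows where games >= 21:
    team  games  games_x2
2  Bears     21        42
3  Lions     32        64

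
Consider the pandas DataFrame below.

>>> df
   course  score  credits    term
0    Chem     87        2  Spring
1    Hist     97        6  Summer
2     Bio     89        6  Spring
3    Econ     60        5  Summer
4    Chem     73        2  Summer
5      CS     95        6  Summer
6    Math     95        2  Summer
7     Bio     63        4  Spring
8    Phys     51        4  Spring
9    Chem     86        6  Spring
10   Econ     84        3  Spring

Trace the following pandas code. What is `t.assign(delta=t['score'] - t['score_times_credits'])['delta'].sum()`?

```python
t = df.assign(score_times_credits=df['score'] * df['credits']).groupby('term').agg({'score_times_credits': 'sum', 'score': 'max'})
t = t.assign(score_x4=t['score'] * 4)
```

-3534

add column score_times_credits = df['score'] * df['credits']:
   course  score  credits    term  score_times_credits
0    Chem     87        2  Spring                  174
1    Hist     97        6  Summer                  582
2     Bio     89        6  Spring                  534
3    Econ     60        5  Summer                  300
4    Chem     73        2  Summer                  146
5      CS     95        6  Summer                  570
6    Math     95        2  Summer                  190
7     Bio     63        4  Spring                  252
8    Phys     51        4  Spring                  204
9    Chem     86        6  Spring                  516
10   Econ     84        3  Spring                  252
group by term: sum(score_times_credits), max(score):
        score_times_credits  score
term                              
Spring                 1932     89
Summer                 1788     97
add column score_x4 = t['score'] * 4:
        score_times_credits  score  score_x4
term                                        
Spring                 1932     89       356
Summer                 1788     97       388
add column delta = t['score'] - t['score_times_credits']:
        score_times_credits  score  score_x4  delta
term                                               
Spring                 1932     89       356  -1843
Summer                 1788     97       388  -1691
The sum of column 'delta' is -3534.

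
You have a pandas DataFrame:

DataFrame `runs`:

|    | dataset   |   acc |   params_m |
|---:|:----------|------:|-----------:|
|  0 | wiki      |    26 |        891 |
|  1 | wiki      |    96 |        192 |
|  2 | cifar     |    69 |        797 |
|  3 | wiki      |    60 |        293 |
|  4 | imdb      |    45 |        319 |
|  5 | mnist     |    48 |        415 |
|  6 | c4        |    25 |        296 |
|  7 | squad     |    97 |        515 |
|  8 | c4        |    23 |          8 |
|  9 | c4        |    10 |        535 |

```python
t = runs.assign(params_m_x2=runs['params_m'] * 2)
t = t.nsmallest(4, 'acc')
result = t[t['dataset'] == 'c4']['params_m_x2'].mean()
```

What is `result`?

559.333333333

add column params_m_x2 = runs['params_m'] * 2:
  dataset  acc  params_m  params_m_x2
0    wiki   26       891         1782
1    wiki   96       192          384
2   cifar   69       797         1594
3    wiki   60       293          586
4    imdb   45       319          638
5   mnist   48       415          830
6      c4   25       296          592
7   squad   97       515         1030
8      c4   23         8           16
9      c4   10       535         1070
take 4 rows with smallest acc:
  dataset  acc  params_m  params_m_x2
9      c4   10       535         1070
8      c4   23         8           16
6      c4   25       296          592
0    wiki   26       891         1782
filter rows where dataset == 'c4':
  dataset  acc  params_m  params_m_x2
9      c4   10       535         1070
8      c4   23         8           16
6      c4   25       296          592
Reading off the mean of column 'params_m_x2', we get 559.333333333.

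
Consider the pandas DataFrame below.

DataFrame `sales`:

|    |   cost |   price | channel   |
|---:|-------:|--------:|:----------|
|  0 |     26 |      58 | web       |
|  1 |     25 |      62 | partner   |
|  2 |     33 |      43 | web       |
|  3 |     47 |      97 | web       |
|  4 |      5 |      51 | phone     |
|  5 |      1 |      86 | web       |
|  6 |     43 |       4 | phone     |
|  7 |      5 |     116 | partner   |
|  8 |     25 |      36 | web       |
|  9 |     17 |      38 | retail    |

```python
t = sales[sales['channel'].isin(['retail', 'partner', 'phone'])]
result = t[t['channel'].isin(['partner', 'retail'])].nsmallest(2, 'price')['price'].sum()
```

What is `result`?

100

filter rows where channel in ['retail', 'partner', 'phone']:
   cost  price  channel
1    25     62  partner
4     5     51    phone
6    43      4    phone
7     5    116  partner
9    17     38   retail
filter rows where channel in ['partner', 'retail']:
   cost  price  channel
1    25     62  partner
7     5    116  partner
9    17     38   retail
take 2 rows with smallest price:
   cost  price  channel
9    17     38   retail
1    25     62  partner
The sum of column 'price' is 100.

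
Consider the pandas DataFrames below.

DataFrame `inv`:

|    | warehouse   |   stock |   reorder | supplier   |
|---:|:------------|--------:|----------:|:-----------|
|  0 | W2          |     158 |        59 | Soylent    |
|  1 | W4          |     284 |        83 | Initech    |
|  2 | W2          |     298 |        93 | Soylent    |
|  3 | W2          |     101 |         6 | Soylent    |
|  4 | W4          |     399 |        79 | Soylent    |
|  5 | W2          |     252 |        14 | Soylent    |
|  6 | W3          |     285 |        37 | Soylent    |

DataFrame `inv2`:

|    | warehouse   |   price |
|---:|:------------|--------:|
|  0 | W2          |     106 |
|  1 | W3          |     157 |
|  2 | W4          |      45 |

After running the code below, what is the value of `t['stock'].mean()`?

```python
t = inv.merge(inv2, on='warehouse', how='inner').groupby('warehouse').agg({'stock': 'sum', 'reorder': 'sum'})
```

merge on 'warehouse' (how='inner') → 7 rows:
  warehouse  stock  reorder supplier  price
0        W2    158       59  Soylent    106
1        W4    284       83  Initech     45
2        W2    298       93  Soylent    106
3        W2    101        6  Soylent    106
4        W4    399       79  Soylent     45
5        W2    252       14  Soylent    106
6        W3    285       37  Soylent    157
group by warehouse: sum(stock), sum(reorder):
           stock  reorder
warehouse                
W2           809      172
W3           285       37
W4           683      162
Then the mean of column 'stock': 592.333333333

592.333333333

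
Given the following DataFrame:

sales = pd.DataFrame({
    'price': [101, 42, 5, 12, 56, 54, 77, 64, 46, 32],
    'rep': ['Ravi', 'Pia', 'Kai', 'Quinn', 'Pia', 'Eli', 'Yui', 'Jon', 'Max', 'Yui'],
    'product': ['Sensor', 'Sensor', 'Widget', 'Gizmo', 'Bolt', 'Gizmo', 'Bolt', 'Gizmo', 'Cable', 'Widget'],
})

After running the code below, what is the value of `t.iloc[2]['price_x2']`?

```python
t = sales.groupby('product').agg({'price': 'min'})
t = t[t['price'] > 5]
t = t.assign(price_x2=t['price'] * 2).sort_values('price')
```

group by product, min of price:
         price
product       
Bolt        56
Cable       46
Gizmo       12
Sensor      42
Widget       5
filter rows where price > 5:
         price
product       
Bolt        56
Cable       46
Gizmo       12
Sensor      42
add column price_x2 = t['price'] * 2:
         price  price_x2
product                 
Bolt        56       112
Cable       46        92
Gizmo       12        24
Sensor      42        84
sort by price:
         price  price_x2
product                 
Gizmo       12        24
Sensor      42        84
Cable       46        92
Bolt        56       112
value at position 2, column 'price_x2' → 92

92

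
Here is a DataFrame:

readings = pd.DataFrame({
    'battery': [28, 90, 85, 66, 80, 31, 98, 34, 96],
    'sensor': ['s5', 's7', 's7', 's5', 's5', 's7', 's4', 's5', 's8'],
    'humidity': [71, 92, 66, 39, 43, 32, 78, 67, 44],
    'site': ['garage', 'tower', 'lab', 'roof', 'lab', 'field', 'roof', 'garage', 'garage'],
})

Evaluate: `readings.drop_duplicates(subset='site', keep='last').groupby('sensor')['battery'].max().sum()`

drop duplicate site (keep=last):
   battery sensor  humidity    site
1       90     s7        92   tower
4       80     s5        43     lab
5       31     s7        32   field
6       98     s4        78    roof
8       96     s8        44  garage
group by sensor, max of battery:
sensor
s4    98
s5    80
s7    90
s8    96
Name: battery, dtype: int64
Reading off the sum of the resulting series, we get 364.

364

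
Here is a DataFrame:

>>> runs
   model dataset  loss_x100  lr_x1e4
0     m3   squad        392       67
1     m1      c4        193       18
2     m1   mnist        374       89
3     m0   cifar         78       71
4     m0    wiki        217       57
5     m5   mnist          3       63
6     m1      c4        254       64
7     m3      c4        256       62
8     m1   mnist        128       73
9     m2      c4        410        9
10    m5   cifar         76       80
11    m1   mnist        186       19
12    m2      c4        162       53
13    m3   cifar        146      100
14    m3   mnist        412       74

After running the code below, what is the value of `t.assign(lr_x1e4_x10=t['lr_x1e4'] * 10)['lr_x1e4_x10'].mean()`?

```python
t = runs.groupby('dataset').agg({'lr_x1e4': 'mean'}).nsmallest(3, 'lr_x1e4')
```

539.333333333

group by dataset, mean of lr_x1e4:
           lr_x1e4
dataset           
c4       41.200000
cifar    83.666667
mnist    63.600000
squad    67.000000
wiki     57.000000
take 3 rows with smallest lr_x1e4:
         lr_x1e4
dataset         
c4          41.2
wiki        57.0
mnist       63.6
add column lr_x1e4_x10 = t['lr_x1e4'] * 10:
         lr_x1e4  lr_x1e4_x10
dataset                      
c4          41.2        412.0
wiki        57.0        570.0
mnist       63.6        636.0
mean of column 'lr_x1e4_x10' → 539.333333333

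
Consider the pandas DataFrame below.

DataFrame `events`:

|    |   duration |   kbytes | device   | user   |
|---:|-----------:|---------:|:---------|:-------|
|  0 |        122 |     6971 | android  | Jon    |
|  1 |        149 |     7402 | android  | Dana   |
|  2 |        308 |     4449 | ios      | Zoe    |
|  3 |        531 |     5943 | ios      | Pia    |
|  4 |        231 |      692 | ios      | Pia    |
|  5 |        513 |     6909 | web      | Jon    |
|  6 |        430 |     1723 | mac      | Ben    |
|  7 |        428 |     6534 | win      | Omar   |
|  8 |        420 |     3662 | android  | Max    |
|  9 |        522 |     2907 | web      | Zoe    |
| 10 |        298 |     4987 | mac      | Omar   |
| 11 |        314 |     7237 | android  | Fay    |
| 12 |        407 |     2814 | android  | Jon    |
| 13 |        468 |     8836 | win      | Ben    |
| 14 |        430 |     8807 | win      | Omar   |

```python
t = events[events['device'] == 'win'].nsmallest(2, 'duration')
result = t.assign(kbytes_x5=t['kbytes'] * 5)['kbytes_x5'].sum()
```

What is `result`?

filter rows where device == 'win':
    duration  kbytes device  user
7        428    6534    win  Omar
13       468    8836    win   Ben
14       430    8807    win  Omar
take 2 rows with smallest duration:
    duration  kbytes device  user
7        428    6534    win  Omar
14       430    8807    win  Omar
add column kbytes_x5 = t['kbytes'] * 5:
    duration  kbytes device  user  kbytes_x5
7        428    6534    win  Omar      32670
14       430    8807    win  Omar      44035
Hence 76705.

76705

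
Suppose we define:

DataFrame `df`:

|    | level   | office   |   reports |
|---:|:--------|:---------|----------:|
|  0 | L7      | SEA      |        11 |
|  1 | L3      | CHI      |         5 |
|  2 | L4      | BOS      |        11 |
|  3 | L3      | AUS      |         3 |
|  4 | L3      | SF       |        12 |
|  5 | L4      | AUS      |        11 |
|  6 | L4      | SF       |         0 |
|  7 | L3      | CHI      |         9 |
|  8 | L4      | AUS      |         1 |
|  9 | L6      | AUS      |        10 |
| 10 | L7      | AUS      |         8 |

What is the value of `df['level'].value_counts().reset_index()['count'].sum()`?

value_counts of level:
level
L3    4
L4    4
L7    2
L6    1
Name: count, dtype: int64
reset_index():
  level  count
0    L3      4
1    L4      4
2    L7      2
3    L6      1
Then the sum of column 'count': 11

11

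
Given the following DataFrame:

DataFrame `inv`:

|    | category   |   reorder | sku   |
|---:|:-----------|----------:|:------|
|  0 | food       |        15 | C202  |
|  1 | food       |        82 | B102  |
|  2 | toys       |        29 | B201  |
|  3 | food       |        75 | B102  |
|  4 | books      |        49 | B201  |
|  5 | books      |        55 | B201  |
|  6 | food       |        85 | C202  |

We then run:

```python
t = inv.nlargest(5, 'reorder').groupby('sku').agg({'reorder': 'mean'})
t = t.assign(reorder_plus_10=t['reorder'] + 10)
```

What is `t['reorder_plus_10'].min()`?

take 5 rows with largest reorder:
  category  reorder   sku
6     food       85  C202
1     food       82  B102
3     food       75  B102
5    books       55  B201
4    books       49  B201
group by sku, mean of reorder:
      reorder
sku          
B102     78.5
B201     52.0
C202     85.0
add column reorder_plus_10 = t['reorder'] + 10:
      reorder  reorder_plus_10
sku                           
B102     78.5             88.5
B201     52.0             62.0
C202     85.0             95.0
Reading off the min of column 'reorder_plus_10', we get 62.0.

62.0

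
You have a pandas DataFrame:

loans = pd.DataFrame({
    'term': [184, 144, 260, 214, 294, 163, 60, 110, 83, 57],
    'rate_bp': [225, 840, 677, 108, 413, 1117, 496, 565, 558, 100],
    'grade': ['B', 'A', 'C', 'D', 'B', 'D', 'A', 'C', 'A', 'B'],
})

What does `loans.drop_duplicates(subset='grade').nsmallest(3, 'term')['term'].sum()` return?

542

drop duplicate grade (keep=first):
   term  rate_bp grade
0   184      225     B
1   144      840     A
2   260      677     C
3   214      108     D
take 3 rows with smallest term:
   term  rate_bp grade
1   144      840     A
0   184      225     B
3   214      108     D
So sum() = 542.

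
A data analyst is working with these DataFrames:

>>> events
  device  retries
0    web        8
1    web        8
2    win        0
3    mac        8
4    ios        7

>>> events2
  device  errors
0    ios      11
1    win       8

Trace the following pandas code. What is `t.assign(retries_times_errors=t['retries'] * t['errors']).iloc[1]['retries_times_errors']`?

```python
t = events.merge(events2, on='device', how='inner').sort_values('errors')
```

merge on 'device' (how='inner') → 2 rows:
  device  retries  errors
0    win        0       8
1    ios        7      11
sort by errors:
  device  retries  errors
0    win        0       8
1    ios        7      11
add column retries_times_errors = t['retries'] * t['errors']:
  device  retries  errors  retries_times_errors
0    win        0       8                     0
1    ios        7      11                    77
Then the value at position 1, column 'retries_times_errors': 77

77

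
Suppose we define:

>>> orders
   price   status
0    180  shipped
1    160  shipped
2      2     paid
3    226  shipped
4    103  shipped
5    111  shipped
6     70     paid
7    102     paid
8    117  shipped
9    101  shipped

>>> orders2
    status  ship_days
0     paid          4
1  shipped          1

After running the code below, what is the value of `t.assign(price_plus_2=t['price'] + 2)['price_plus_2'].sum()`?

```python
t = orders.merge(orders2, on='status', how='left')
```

1192

merge on 'status' (how='left') → 10 rows:
   price   status  ship_days
0    180  shipped          1
1    160  shipped          1
2      2     paid          4
3    226  shipped          1
4    103  shipped          1
5    111  shipped          1
6     70     paid          4
7    102     paid          4
8    117  shipped          1
9    101  shipped          1
add column price_plus_2 = t['price'] + 2:
   price   status  ship_days  price_plus_2
0    180  shipped          1           182
1    160  shipped          1           162
2      2     paid          4             4
3    226  shipped          1           228
4    103  shipped          1           105
5    111  shipped          1           113
6     70     paid          4            72
7    102     paid          4           104
8    117  shipped          1           119
9    101  shipped          1           103
Reading off the sum of column 'price_plus_2', we get 1192.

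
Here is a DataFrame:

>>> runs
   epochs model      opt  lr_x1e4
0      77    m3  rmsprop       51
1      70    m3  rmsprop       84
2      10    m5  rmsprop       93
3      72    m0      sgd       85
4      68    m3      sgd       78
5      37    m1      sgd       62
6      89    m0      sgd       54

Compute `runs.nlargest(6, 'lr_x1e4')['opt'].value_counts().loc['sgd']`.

take 6 rows with largest lr_x1e4:
   epochs model      opt  lr_x1e4
2      10    m5  rmsprop       93
3      72    m0      sgd       85
1      70    m3  rmsprop       84
4      68    m3      sgd       78
5      37    m1      sgd       62
6      89    m0      sgd       54
value_counts of opt:
opt
sgd        4
rmsprop    2
Name: count, dtype: int64
value at index 'sgd' → 4

4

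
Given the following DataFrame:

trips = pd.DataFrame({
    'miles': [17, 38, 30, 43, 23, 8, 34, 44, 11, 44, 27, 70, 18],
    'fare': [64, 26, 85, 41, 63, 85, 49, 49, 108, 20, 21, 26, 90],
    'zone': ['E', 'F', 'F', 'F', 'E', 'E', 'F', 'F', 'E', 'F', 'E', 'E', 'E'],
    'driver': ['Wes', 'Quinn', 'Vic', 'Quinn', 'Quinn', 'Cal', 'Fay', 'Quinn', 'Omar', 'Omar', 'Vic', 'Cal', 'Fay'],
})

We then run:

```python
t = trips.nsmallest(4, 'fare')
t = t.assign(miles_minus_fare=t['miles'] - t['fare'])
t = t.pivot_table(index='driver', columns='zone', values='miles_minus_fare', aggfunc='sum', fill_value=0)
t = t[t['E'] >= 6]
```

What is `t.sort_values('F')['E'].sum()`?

take 4 rows with smallest fare:
    miles  fare zone driver
9      44    20    F   Omar
10     27    21    E    Vic
1      38    26    F  Quinn
11     70    26    E    Cal
add column miles_minus_fare = t['miles'] - t['fare']:
    miles  fare zone driver  miles_minus_fare
9      44    20    F   Omar                24
10     27    21    E    Vic                 6
1      38    26    F  Quinn                12
11     70    26    E    Cal                44
pivot: rows=driver, cols=zone, sum(miles_minus_fare):
zone     E   F
driver        
Cal     44   0
Omar     0  24
Quinn    0  12
Vic      6   0
filter rows where E >= 6:
zone     E  F
driver       
Cal     44  0
Vic      6  0
sort by F:
zone     E  F
driver       
Cal     44  0
Vic      6  0
Reading off the sum of column 'E', we get 50.

50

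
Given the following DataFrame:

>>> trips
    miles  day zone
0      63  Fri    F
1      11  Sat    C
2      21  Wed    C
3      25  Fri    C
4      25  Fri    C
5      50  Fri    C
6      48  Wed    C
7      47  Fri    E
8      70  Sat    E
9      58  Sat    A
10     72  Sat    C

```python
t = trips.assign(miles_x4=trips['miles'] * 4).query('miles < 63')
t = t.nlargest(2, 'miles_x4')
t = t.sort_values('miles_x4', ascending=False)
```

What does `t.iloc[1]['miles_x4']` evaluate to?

200

add column miles_x4 = trips['miles'] * 4:
    miles  day zone  miles_x4
0      63  Fri    F       252
1      11  Sat    C        44
2      21  Wed    C        84
3      25  Fri    C       100
4      25  Fri    C       100
5      50  Fri    C       200
6      48  Wed    C       192
7      47  Fri    E       188
8      70  Sat    E       280
9      58  Sat    A       232
10     72  Sat    C       288
filter rows where miles < 63:
   miles  day zone  miles_x4
1     11  Sat    C        44
2     21  Wed    C        84
3     25  Fri    C       100
4     25  Fri    C       100
5     50  Fri    C       200
6     48  Wed    C       192
7     47  Fri    E       188
9     58  Sat    A       232
take 2 rows with largest miles_x4:
   miles  day zone  miles_x4
9     58  Sat    A       232
5     50  Fri    C       200
sort by miles_x4 descending:
   miles  day zone  miles_x4
9     58  Sat    A       232
5     50  Fri    C       200
The value at position 1, column 'miles_x4' is 200.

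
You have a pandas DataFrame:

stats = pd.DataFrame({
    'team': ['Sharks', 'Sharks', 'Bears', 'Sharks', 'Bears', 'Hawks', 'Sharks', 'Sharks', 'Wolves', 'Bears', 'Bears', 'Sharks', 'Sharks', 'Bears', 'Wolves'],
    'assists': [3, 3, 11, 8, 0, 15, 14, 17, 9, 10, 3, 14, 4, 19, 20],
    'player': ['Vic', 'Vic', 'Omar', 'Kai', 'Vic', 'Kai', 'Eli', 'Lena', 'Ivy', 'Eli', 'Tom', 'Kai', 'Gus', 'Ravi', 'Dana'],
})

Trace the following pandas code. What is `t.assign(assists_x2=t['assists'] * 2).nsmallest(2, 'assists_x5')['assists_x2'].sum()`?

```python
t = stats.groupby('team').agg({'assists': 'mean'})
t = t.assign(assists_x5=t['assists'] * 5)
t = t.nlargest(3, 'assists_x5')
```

group by team, mean of assists:
        assists
team           
Bears       8.6
Hawks      15.0
Sharks      9.0
Wolves     14.5
add column assists_x5 = t['assists'] * 5:
        assists  assists_x5
team                       
Bears       8.6        43.0
Hawks      15.0        75.0
Sharks      9.0        45.0
Wolves     14.5        72.5
take 3 rows with largest assists_x5:
        assists  assists_x5
team                       
Hawks      15.0        75.0
Wolves     14.5        72.5
Sharks      9.0        45.0
add column assists_x2 = t['assists'] * 2:
        assists  assists_x5  assists_x2
team                                   
Hawks      15.0        75.0        30.0
Wolves     14.5        72.5        29.0
Sharks      9.0        45.0        18.0
take 2 rows with smallest assists_x5:
        assists  assists_x5  assists_x2
team                                   
Sharks      9.0        45.0        18.0
Wolves     14.5        72.5        29.0

47.0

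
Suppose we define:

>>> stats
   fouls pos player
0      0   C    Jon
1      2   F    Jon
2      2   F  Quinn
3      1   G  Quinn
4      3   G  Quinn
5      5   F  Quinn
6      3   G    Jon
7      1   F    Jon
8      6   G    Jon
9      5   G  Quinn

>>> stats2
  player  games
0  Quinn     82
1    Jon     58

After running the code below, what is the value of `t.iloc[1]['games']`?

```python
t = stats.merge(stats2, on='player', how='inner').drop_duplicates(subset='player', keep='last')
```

merge on 'player' (how='inner') → 10 rows:
   fouls pos player  games
0      0   C    Jon     58
1      2   F    Jon     58
2      2   F  Quinn     82
3      1   G  Quinn     82
4      3   G  Quinn     82
5      5   F  Quinn     82
6      3   G    Jon     58
7      1   F    Jon     58
8      6   G    Jon     58
9      5   G  Quinn     82
drop duplicate player (keep=last):
   fouls pos player  games
8      6   G    Jon     58
9      5   G  Quinn     82
Then the value at position 1, column 'games': 82

82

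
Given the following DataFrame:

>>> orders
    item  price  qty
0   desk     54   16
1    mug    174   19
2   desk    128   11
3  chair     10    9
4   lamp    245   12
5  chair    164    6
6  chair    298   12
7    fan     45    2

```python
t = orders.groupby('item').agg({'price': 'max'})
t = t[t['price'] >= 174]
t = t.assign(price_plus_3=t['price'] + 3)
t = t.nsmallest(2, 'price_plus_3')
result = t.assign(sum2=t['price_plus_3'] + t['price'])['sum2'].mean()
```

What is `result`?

group by item, max of price:
       price
item        
chair    298
desk     128
fan       45
lamp     245
mug      174
filter rows where price >= 174:
       price
item        
chair    298
lamp     245
mug      174
add column price_plus_3 = t['price'] + 3:
       price  price_plus_3
item                      
chair    298           301
lamp     245           248
mug      174           177
take 2 rows with smallest price_plus_3:
      price  price_plus_3
item                     
mug     174           177
lamp    245           248
add column sum2 = t['price_plus_3'] + t['price']:
      price  price_plus_3  sum2
item                           
mug     174           177   351
lamp    245           248   493
So mean() = 422.0.

422.0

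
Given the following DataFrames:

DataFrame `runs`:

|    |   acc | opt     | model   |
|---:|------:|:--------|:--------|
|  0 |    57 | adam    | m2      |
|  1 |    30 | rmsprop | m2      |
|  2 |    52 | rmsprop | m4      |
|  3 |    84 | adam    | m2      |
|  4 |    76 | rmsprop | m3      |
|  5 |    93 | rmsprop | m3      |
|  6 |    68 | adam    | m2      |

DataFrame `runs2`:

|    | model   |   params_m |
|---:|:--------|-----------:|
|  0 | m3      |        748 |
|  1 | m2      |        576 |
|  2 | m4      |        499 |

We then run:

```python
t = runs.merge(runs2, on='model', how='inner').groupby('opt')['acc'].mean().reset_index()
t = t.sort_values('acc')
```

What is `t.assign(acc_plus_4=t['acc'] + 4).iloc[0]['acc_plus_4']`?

merge on 'model' (how='inner') → 7 rows:
   acc      opt model  params_m
0   57     adam    m2       576
1   30  rmsprop    m2       576
2   52  rmsprop    m4       499
3   84     adam    m2       576
4   76  rmsprop    m3       748
5   93  rmsprop    m3       748
6   68     adam    m2       576
group by opt, mean of acc:
opt
adam       69.666667
rmsprop    62.750000
Name: acc, dtype: float64
reset_index():
       opt        acc
0     adam  69.666667
1  rmsprop  62.750000
sort by acc:
       opt        acc
1  rmsprop  62.750000
0     adam  69.666667
add column acc_plus_4 = t['acc'] + 4:
       opt        acc  acc_plus_4
1  rmsprop  62.750000   66.750000
0     adam  69.666667   73.666667
Then the value at position 0, column 'acc_plus_4': 66.75

66.75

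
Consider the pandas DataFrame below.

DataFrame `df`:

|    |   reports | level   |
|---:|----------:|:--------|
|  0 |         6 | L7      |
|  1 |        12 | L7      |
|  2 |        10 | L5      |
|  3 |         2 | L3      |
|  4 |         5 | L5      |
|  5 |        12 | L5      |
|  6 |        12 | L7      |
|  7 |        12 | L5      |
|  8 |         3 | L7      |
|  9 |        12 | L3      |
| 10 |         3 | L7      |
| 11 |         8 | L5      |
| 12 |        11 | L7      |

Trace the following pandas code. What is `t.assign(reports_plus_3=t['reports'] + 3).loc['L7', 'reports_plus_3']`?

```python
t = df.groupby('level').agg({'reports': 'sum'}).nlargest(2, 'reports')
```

50

group by level, sum of reports:
       reports
level         
L3          14
L5          47
L7          47
take 2 rows with largest reports:
       reports
level         
L5          47
L7          47
add column reports_plus_3 = t['reports'] + 3:
       reports  reports_plus_3
level                         
L5          47              50
L7          47              50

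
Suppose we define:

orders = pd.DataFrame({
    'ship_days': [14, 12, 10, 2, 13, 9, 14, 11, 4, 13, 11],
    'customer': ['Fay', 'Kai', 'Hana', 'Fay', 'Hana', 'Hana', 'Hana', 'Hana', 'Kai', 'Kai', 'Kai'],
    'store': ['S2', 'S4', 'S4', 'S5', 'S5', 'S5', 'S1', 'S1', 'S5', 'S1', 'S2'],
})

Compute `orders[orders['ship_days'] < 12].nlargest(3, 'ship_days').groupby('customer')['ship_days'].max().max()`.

11

filter rows where ship_days < 12:
    ship_days customer store
2          10     Hana    S4
3           2      Fay    S5
5           9     Hana    S5
7          11     Hana    S1
8           4      Kai    S5
10         11      Kai    S2
take 3 rows with largest ship_days:
    ship_days customer store
7          11     Hana    S1
10         11      Kai    S2
2          10     Hana    S4
group by customer, max of ship_days:
customer
Hana    11
Kai     11
Name: ship_days, dtype: int64
Hence 11.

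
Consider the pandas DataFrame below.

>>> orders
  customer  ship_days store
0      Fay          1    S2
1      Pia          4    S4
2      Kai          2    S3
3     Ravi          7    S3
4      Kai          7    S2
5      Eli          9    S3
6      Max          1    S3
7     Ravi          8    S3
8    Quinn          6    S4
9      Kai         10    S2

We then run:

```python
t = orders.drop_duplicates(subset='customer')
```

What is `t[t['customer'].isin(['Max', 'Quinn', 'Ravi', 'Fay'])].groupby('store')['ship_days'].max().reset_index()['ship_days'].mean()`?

4.66666666667

drop duplicate customer (keep=first):
  customer  ship_days store
0      Fay          1    S2
1      Pia          4    S4
2      Kai          2    S3
3     Ravi          7    S3
5      Eli          9    S3
6      Max          1    S3
8    Quinn          6    S4
filter rows where customer in ['Max', 'Quinn', 'Ravi', 'Fay']:
  customer  ship_days store
0      Fay          1    S2
3     Ravi          7    S3
6      Max          1    S3
8    Quinn          6    S4
group by store, max of ship_days:
store
S2    1
S3    7
S4    6
Name: ship_days, dtype: int64
reset_index():
  store  ship_days
0    S2          1
1    S3          7
2    S4          6
Reading off the mean of column 'ship_days', we get 4.66666666667.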